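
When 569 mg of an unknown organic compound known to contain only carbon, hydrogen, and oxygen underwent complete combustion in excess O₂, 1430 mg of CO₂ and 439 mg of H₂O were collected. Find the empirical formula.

C4H6O

mol C = 1.43 g CO₂ ÷ 44.009 g/mol = 0.03249 mol
mol H = 2 × 0.439 g H₂O ÷ 18.015 g/mol = 0.04874 mol
mass O = 0.569 − (0.3903 + 0.04913) = 0.1296 g → mol O = 0.1296 ÷ 15.999 = 0.008100 mol
Divide by the smallest (0.008100 mol): C 4.011, H 6.017, O 1.000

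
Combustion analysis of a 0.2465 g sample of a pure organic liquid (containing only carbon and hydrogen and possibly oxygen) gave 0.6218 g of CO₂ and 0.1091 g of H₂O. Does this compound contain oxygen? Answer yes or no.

yes

mol C = 0.6218 g CO₂ ÷ 44.009 g/mol = 0.014129 mol
mol H = 2 × 0.1091 g H₂O ÷ 18.015 g/mol = 0.012112 mol
C and H account for only 0.18191 g of the 0.2465 g sample; the remaining 0.064588 g must be oxygen.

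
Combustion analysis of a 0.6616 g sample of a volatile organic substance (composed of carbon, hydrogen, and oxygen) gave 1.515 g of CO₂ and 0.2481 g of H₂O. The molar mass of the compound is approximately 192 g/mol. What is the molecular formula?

mol C = 1.515 g CO₂ ÷ 44.009 g/mol = 0.034425 mol
mol H = 2 × 0.2481 g H₂O ÷ 18.015 g/mol = 0.027544 mol
mass O = 0.6616 − (0.41348 + 0.027764) = 0.22036 g → mol O = 0.22036 ÷ 15.999 = 0.013773 mol
Divide by the smallest (0.013773 mol): C 2.499, H 2.000, O 1.000
Multiplying each by 2 gives whole numbers: C 5.00, H 4.00, O 2.00
Empirical formula: C5H4O2
Empirical-formula mass = 96.08 g/mol; 192 ÷ 96.08 ≈ 2, so the molecular formula is C10H8O4.

C10H8O4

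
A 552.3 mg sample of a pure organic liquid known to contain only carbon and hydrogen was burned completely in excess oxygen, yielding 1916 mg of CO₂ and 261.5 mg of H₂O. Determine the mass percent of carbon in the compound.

94.68%

mol C = 1.916 g CO₂ ÷ 44.009 g/mol = 0.043537 mol
mol H = 2 × 0.2615 g H₂O ÷ 18.015 g/mol = 0.029031 mol
mass % C = 0.52292 g ÷ 0.5523 g × 100%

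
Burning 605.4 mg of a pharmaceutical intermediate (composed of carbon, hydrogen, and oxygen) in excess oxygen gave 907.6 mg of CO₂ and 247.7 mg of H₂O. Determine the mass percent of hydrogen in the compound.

mol C = 0.9076 g CO₂ ÷ 44.009 g/mol = 0.020623 mol
mol H = 2 × 0.2477 g H₂O ÷ 18.015 g/mol = 0.027499 mol
mass O = 0.6054 − (0.24770 + 0.027719) = 0.32998 g → mol O = 0.32998 ÷ 15.999 = 0.020625 mol
mass % H = 0.027719 g ÷ 0.6054 g × 100%

4.58%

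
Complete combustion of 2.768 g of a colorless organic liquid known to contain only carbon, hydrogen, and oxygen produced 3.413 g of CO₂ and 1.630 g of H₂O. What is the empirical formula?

mol C = 3.413 g CO₂ ÷ 44.009 g/mol = 0.077552 mol
mol H = 2 × 1.630 g H₂O ÷ 18.015 g/mol = 0.18096 mol
mass O = 2.768 − (0.93148 + 0.18241) = 1.6541 g → mol O = 1.6541 ÷ 15.999 = 0.10339 mol
Divide by the smallest (0.077552 mol): C 1.000, H 2.333, O 1.333
Multiplying each by 3 gives whole numbers: C 3.00, H 7.00, O 4.00

C3H7O4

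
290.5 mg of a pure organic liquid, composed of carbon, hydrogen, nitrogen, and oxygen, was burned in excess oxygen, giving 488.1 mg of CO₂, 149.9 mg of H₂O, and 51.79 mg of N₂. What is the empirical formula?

mol C = 0.4881 g CO₂ ÷ 44.009 g/mol = 0.011091 mol
mol H = 2 × 0.1499 g H₂O ÷ 18.015 g/mol = 0.016642 mol
mol N = 2 × 0.05179 g N₂ ÷ 28.014 g/mol = 0.0036974 mol
mass O = 0.2905 − (0.13321 + 0.016775 + 0.051790) = 0.088722 g → mol O = 0.088722 ÷ 15.999 = 0.0055455 mol
Divide by the smallest (0.0036974 mol): C 3.000, H 4.501, N 1.000, O 1.500
Multiplying each by 2 gives whole numbers: C 6.00, H 9.00, N 2.00, O 3.00

C6H9N2O3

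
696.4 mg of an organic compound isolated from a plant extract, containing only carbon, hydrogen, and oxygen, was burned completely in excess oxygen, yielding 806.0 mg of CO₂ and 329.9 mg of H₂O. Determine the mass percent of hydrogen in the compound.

5.30%

mol C = 0.8060 g CO₂ ÷ 44.009 g/mol = 0.018314 mol
mol H = 2 × 0.3299 g H₂O ÷ 18.015 g/mol = 0.036625 mol
mass O = 0.6964 − (0.21997 + 0.036918) = 0.43951 g → mol O = 0.43951 ÷ 15.999 = 0.027471 mol
mass % H = 0.036918 g ÷ 0.6964 g × 100%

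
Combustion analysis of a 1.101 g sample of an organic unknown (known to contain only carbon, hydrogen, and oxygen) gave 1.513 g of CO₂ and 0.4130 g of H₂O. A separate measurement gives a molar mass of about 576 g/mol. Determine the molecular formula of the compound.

C18H24O21

mol C = 1.513 g CO₂ ÷ 44.009 g/mol = 0.034379 mol
mol H = 2 × 0.4130 g H₂O ÷ 18.015 g/mol = 0.045851 mol
mass O = 1.101 − (0.41293 + 0.046217) = 0.64185 g → mol O = 0.64185 ÷ 15.999 = 0.040118 mol
Divide by the smallest (0.034379 mol): C 1.000, H 1.334, O 1.167
Multiplying each by 6 gives whole numbers: C 6.00, H 8.00, O 7.00
Empirical formula: C6H8O7
Empirical-formula mass = 192.12 g/mol; 576 ÷ 192.12 ≈ 3, so the molecular formula is C18H24O21.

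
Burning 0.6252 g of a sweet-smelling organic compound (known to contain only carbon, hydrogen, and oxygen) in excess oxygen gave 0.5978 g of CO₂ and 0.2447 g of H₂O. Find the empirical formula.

CH2O2

mol C = 0.5978 g CO₂ ÷ 44.009 g/mol = 0.013584 mol
mol H = 2 × 0.2447 g H₂O ÷ 18.015 g/mol = 0.027166 mol
mass O = 0.6252 − (0.16315 + 0.027384) = 0.43466 g → mol O = 0.43466 ÷ 15.999 = 0.027168 mol
Divide by the smallest (0.013584 mol): C 1.000, H 2.000, O 2.000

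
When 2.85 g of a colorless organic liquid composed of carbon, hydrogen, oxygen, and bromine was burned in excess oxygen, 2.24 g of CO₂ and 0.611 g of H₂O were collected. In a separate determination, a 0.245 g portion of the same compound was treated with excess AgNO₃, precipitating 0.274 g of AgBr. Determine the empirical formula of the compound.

C3H4BrO3

mol C = 2.24 g CO₂ ÷ 44.009 g/mol = 0.05090 mol
mol H = 2 × 0.611 g H₂O ÷ 18.015 g/mol = 0.06783 mol
From the AgBr data: mol Br per gram of compound = (0.274 ÷ 187.772) ÷ 0.245 = 0.005956 mol/g, so in the 2.85 g combustion sample mol Br = 0.01697 mol
mass O = 2.85 − (0.6113 + 0.06838 + 1.356) = 0.8139 g → mol O = 0.8139 ÷ 15.999 = 0.05087 mol
Divide by the smallest (0.01697 mol): C 2.999, H 3.996, Br 1.000, O 2.997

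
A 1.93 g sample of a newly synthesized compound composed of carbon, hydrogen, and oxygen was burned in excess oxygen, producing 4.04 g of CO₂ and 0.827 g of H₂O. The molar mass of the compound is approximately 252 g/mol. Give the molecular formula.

mol C = 4.04 g CO₂ ÷ 44.009 g/mol = 0.09180 mol
mol H = 2 × 0.827 g H₂O ÷ 18.015 g/mol = 0.09181 mol
mass O = 1.93 − (1.103 + 0.09255) = 0.7349 g → mol O = 0.7349 ÷ 15.999 = 0.04593 mol
Divide by the smallest (0.04593 mol): C 1.999, H 1.999, O 1.000
Empirical formula: C2H2O
Empirical-formula mass = 42.04 g/mol; 252 ÷ 42.04 ≈ 6, so the molecular formula is C12H12O6.

C12H12O6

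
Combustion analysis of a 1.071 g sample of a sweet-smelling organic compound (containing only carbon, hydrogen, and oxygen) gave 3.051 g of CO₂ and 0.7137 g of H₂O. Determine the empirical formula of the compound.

mol C = 3.051 g CO₂ ÷ 44.009 g/mol = 0.069327 mol
mol H = 2 × 0.7137 g H₂O ÷ 18.015 g/mol = 0.079234 mol
mass O = 1.071 − (0.83268 + 0.079868) = 0.15845 g → mol O = 0.15845 ÷ 15.999 = 0.0099037 mol
Divide by the smallest (0.0099037 mol): C 7.000, H 8.000, O 1.000

C7H8O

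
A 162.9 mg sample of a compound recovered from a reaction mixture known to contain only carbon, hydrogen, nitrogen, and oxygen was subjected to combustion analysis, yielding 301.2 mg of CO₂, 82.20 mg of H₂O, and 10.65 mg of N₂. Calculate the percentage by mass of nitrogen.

6.54%

mol C = 0.3012 g CO₂ ÷ 44.009 g/mol = 0.0068441 mol
mol H = 2 × 0.08220 g H₂O ÷ 18.015 g/mol = 0.0091257 mol
mol N = 2 × 0.01065 g N₂ ÷ 28.014 g/mol = 0.00076033 mol
mass O = 0.1629 − (0.082204 + 0.0091987 + 0.010650) = 0.060847 g → mol O = 0.060847 ÷ 15.999 = 0.0038032 mol
mass % N = 0.010650 g ÷ 0.1629 g × 100%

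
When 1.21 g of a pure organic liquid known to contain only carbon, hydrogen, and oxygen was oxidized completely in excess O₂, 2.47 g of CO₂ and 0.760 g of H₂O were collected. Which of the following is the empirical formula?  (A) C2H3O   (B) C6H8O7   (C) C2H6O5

mol C = 2.47 g CO₂ ÷ 44.009 g/mol = 0.05612 mol
mol H = 2 × 0.760 g H₂O ÷ 18.015 g/mol = 0.08437 mol
mass O = 1.21 − (0.6741 + 0.08505) = 0.4508 g → mol O = 0.4508 ÷ 15.999 = 0.02818 mol
Divide by the smallest (0.02818 mol): C 1.992, H 2.994, O 1.000

(A) C2H3O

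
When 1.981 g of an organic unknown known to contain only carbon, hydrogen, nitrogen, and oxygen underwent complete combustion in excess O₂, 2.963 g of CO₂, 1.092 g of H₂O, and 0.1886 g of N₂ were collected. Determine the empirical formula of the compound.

C5H9NO4

mol C = 2.963 g CO₂ ÷ 44.009 g/mol = 0.067327 mol
mol H = 2 × 1.092 g H₂O ÷ 18.015 g/mol = 0.12123 mol
mol N = 2 × 0.1886 g N₂ ÷ 28.014 g/mol = 0.013465 mol
mass O = 1.981 − (0.80867 + 0.12220 + 0.18860) = 0.86153 g → mol O = 0.86153 ÷ 15.999 = 0.053849 mol
Divide by the smallest (0.013465 mol): C 5.000, H 9.004, N 1.000, O 3.999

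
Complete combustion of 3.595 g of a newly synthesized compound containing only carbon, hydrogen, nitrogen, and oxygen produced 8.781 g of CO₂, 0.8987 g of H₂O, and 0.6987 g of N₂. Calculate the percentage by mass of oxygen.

mol C = 8.781 g CO₂ ÷ 44.009 g/mol = 0.19953 mol
mol H = 2 × 0.8987 g H₂O ÷ 18.015 g/mol = 0.099772 mol
mol N = 2 × 0.6987 g N₂ ÷ 28.014 g/mol = 0.049882 mol
mass O = 3.595 − (2.3965 + 0.10057 + 0.69870) = 0.39921 g → mol O = 0.39921 ÷ 15.999 = 0.024952 mol
mass % O = 0.39921 g ÷ 3.595 g × 100%

11.10%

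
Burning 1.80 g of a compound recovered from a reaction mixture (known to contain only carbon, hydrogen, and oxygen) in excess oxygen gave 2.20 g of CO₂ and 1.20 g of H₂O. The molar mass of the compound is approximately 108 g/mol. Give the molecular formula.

mol C = 2.20 g CO₂ ÷ 44.009 g/mol = 0.04999 mol
mol H = 2 × 1.20 g H₂O ÷ 18.015 g/mol = 0.1332 mol
mass O = 1.80 − (0.6004 + 0.1343) = 1.065 g → mol O = 1.065 ÷ 15.999 = 0.06658 mol
Divide by the smallest (0.04999 mol): C 1.000, H 2.665, O 1.332
Multiplying each by 3 gives whole numbers: C 3.00, H 7.99, O 4.00
Empirical formula: C3H8O4
Empirical-formula mass = 108.09 g/mol; 108 ÷ 108.09 ≈ 1, so the molecular formula is C3H8O4.

C3H8O4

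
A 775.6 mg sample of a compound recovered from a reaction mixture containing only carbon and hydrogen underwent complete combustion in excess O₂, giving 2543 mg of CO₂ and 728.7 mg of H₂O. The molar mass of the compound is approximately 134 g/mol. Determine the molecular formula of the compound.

mol C = 2.543 g CO₂ ÷ 44.009 g/mol = 0.057784 mol
mol H = 2 × 0.7287 g H₂O ÷ 18.015 g/mol = 0.080899 mol
Divide by the smallest (0.057784 mol): C 1.000, H 1.400
Multiplying each by 5 gives whole numbers: C 5.00, H 7.00
Empirical formula: C5H7
Empirical-formula mass = 67.11 g/mol; 134 ÷ 67.11 ≈ 2, so the molecular formula is C10H14.

C10H14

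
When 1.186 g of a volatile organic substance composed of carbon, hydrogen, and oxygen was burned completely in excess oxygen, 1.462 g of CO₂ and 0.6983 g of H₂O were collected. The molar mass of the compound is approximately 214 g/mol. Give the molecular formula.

C6H14O8

mol C = 1.462 g CO₂ ÷ 44.009 g/mol = 0.033220 mol
mol H = 2 × 0.6983 g H₂O ÷ 18.015 g/mol = 0.077524 mol
mass O = 1.186 − (0.39901 + 0.078144) = 0.70884 g → mol O = 0.70884 ÷ 15.999 = 0.044306 mol
Divide by the smallest (0.033220 mol): C 1.000, H 2.334, O 1.334
Multiplying each by 3 gives whole numbers: C 3.00, H 7.00, O 4.00
Empirical formula: C3H7O4
Empirical-formula mass = 107.09 g/mol; 214 ÷ 107.09 ≈ 2, so the molecular formula is C6H14O8.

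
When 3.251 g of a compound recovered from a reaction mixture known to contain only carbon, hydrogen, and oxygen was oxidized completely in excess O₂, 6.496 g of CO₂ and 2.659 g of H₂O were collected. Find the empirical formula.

mol C = 6.496 g CO₂ ÷ 44.009 g/mol = 0.14761 mol
mol H = 2 × 2.659 g H₂O ÷ 18.015 g/mol = 0.29520 mol
mass O = 3.251 − (1.7729 + 0.29756) = 1.1805 g → mol O = 1.1805 ÷ 15.999 = 0.073789 mol
Divide by the smallest (0.073789 mol): C 2.000, H 4.001, O 1.000

C2H4O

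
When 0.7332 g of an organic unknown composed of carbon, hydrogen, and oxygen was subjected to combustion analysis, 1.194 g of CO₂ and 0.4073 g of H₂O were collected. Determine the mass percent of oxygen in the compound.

mol C = 1.194 g CO₂ ÷ 44.009 g/mol = 0.027131 mol
mol H = 2 × 0.4073 g H₂O ÷ 18.015 g/mol = 0.045218 mol
mass O = 0.7332 − (0.32587 + 0.045580) = 0.36175 g → mol O = 0.36175 ÷ 15.999 = 0.022611 mol
mass % O = 0.36175 g ÷ 0.7332 g × 100%

49.34%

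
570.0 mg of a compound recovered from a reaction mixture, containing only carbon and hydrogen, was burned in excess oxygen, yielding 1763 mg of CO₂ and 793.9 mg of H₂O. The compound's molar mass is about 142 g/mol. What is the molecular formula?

mol C = 1.763 g CO₂ ÷ 44.009 g/mol = 0.040060 mol
mol H = 2 × 0.7939 g H₂O ÷ 18.015 g/mol = 0.088138 mol
Divide by the smallest (0.040060 mol): C 1.000, H 2.200
Multiplying each by 5 gives whole numbers: C 5.00, H 11.00
Empirical formula: C5H11
Empirical-formula mass = 71.14 g/mol; 142 ÷ 71.14 ≈ 2, so the molecular formula is C10H22.

C10H22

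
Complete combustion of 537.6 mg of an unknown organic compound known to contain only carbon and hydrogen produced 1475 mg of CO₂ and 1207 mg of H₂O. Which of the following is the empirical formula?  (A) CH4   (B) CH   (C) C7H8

mol C = 1.475 g CO₂ ÷ 44.009 g/mol = 0.033516 mol
mol H = 2 × 1.207 g H₂O ÷ 18.015 g/mol = 0.13400 mol
Divide by the smallest (0.033516 mol): C 1.000, H 3.998

(A) CH4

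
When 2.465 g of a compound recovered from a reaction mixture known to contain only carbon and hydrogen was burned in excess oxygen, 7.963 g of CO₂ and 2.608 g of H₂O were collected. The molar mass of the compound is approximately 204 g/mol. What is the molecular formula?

C15H24

mol C = 7.963 g CO₂ ÷ 44.009 g/mol = 0.18094 mol
mol H = 2 × 2.608 g H₂O ÷ 18.015 g/mol = 0.28954 mol
Divide by the smallest (0.18094 mol): C 1.000, H 1.600
Multiplying each by 5 gives whole numbers: C 5.00, H 8.00
Empirical formula: C5H8
Empirical-formula mass = 68.12 g/mol; 204 ÷ 68.12 ≈ 3, so the molecular formula is C15H24.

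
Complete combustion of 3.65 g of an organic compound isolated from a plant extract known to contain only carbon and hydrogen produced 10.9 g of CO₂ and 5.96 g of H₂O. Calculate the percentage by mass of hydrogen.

18.3%

mol C = 10.9 g CO₂ ÷ 44.009 g/mol = 0.2477 mol
mol H = 2 × 5.96 g H₂O ÷ 18.015 g/mol = 0.6617 mol
mass % H = 0.6670 g ÷ 3.65 g × 100%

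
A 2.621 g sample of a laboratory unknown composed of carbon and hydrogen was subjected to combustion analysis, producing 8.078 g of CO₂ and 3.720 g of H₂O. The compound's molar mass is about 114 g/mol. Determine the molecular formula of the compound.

mol C = 8.078 g CO₂ ÷ 44.009 g/mol = 0.18355 mol
mol H = 2 × 3.720 g H₂O ÷ 18.015 g/mol = 0.41299 mol
Divide by the smallest (0.18355 mol): C 1.000, H 2.250
Multiplying each by 4 gives whole numbers: C 4.00, H 9.00
Empirical formula: C4H9
Empirical-formula mass = 57.12 g/mol; 114 ÷ 57.12 ≈ 2, so the molecular formula is C8H18.

C8H18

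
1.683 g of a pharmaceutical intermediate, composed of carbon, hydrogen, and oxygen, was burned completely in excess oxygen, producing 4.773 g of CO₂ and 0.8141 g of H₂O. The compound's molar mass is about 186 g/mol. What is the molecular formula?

mol C = 4.773 g CO₂ ÷ 44.009 g/mol = 0.10846 mol
mol H = 2 × 0.8141 g H₂O ÷ 18.015 g/mol = 0.090380 mol
mass O = 1.683 − (1.3027 + 0.091103) = 0.28924 g → mol O = 0.28924 ÷ 15.999 = 0.018079 mol
Divide by the smallest (0.018079 mol): C 5.999, H 4.999, O 1.000
Empirical formula: C6H5O
Empirical-formula mass = 93.11 g/mol; 186 ÷ 93.11 ≈ 2, so the molecular formula is C12H10O2.

C12H10O2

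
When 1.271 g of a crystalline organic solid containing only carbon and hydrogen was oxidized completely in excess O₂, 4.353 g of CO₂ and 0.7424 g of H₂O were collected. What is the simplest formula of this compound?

C6H5

mol C = 4.353 g CO₂ ÷ 44.009 g/mol = 0.098912 mol
mol H = 2 × 0.7424 g H₂O ÷ 18.015 g/mol = 0.082420 mol
Divide by the smallest (0.082420 mol): C 1.200, H 1.000
Multiplying each by 5 gives whole numbers: C 6.00, H 5.00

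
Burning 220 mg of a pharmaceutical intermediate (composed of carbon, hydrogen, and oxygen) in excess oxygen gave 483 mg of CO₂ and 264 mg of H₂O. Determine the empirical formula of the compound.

C3H8O

mol C = 0.483 g CO₂ ÷ 44.009 g/mol = 0.01098 mol
mol H = 2 × 0.264 g H₂O ÷ 18.015 g/mol = 0.02931 mol
mass O = 0.220 − (0.1318 + 0.02954) = 0.05864 g → mol O = 0.05864 ÷ 15.999 = 0.003665 mol
Divide by the smallest (0.003665 mol): C 2.995, H 7.997, O 1.000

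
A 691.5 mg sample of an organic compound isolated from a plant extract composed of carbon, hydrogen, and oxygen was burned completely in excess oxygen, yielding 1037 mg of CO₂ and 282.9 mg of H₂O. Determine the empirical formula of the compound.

C3H4O3

mol C = 1.037 g CO₂ ÷ 44.009 g/mol = 0.023563 mol
mol H = 2 × 0.2829 g H₂O ÷ 18.015 g/mol = 0.031407 mol
mass O = 0.6915 − (0.28302 + 0.031658) = 0.37682 g → mol O = 0.37682 ÷ 15.999 = 0.023553 mol
Divide by the smallest (0.023553 mol): C 1.000, H 1.333, O 1.000
Multiplying each by 3 gives whole numbers: C 3.00, H 4.00, O 3.00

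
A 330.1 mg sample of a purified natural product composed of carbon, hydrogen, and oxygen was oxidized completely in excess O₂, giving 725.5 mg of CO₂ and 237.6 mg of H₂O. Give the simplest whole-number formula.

C5H8O2

mol C = 0.7255 g CO₂ ÷ 44.009 g/mol = 0.016485 mol
mol H = 2 × 0.2376 g H₂O ÷ 18.015 g/mol = 0.026378 mol
mass O = 0.3301 − (0.19800 + 0.026589) = 0.10551 g → mol O = 0.10551 ÷ 15.999 = 0.0065946 mol
Divide by the smallest (0.0065946 mol): C 2.500, H 4.000, O 1.000
Multiplying each by 2 gives whole numbers: C 5.00, H 8.00, O 2.00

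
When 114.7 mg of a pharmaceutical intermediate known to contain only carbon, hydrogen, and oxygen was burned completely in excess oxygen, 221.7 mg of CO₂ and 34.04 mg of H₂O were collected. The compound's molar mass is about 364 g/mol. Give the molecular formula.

mol C = 0.2217 g CO₂ ÷ 44.009 g/mol = 0.0050376 mol
mol H = 2 × 0.03404 g H₂O ÷ 18.015 g/mol = 0.0037791 mol
mass O = 0.1147 − (0.060507 + 0.0038093) = 0.050384 g → mol O = 0.050384 ÷ 15.999 = 0.0031492 mol
Divide by the smallest (0.0031492 mol): C 1.600, H 1.200, O 1.000
Multiplying each by 5 gives whole numbers: C 8.00, H 6.00, O 5.00
Empirical formula: C8H6O5
Empirical-formula mass = 182.13 g/mol; 364 ÷ 182.13 ≈ 2, so the molecular formula is C16H12O10.

C16H12O10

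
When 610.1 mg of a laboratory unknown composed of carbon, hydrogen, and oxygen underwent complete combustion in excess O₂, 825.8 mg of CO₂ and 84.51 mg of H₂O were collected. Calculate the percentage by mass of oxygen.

mol C = 0.8258 g CO₂ ÷ 44.009 g/mol = 0.018764 mol
mol H = 2 × 0.08451 g H₂O ÷ 18.015 g/mol = 0.0093822 mol
mass O = 0.6101 − (0.22538 + 0.0094572) = 0.37526 g → mol O = 0.37526 ÷ 15.999 = 0.023455 mol
mass % O = 0.37526 g ÷ 0.6101 g × 100%

61.51%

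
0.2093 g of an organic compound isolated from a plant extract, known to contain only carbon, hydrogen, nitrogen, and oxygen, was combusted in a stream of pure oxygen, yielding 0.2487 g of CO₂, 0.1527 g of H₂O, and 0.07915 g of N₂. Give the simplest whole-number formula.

mol C = 0.2487 g CO₂ ÷ 44.009 g/mol = 0.0056511 mol
mol H = 2 × 0.1527 g H₂O ÷ 18.015 g/mol = 0.016953 mol
mol N = 2 × 0.07915 g N₂ ÷ 28.014 g/mol = 0.0056507 mol
mass O = 0.2093 − (0.067876 + 0.017088 + 0.079150) = 0.045186 g → mol O = 0.045186 ÷ 15.999 = 0.0028243 mol
Divide by the smallest (0.0028243 mol): C 2.001, H 6.002, N 2.001, O 1.000

C2H6N2O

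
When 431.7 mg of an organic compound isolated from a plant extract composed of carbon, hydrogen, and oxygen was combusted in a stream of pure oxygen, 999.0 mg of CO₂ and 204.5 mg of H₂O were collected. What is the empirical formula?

mol C = 0.9990 g CO₂ ÷ 44.009 g/mol = 0.022700 mol
mol H = 2 × 0.2045 g H₂O ÷ 18.015 g/mol = 0.022703 mol
mass O = 0.4317 − (0.27265 + 0.022885) = 0.13617 g → mol O = 0.13617 ÷ 15.999 = 0.0085109 mol
Divide by the smallest (0.0085109 mol): C 2.667, H 2.668, O 1.000
Multiplying each by 3 gives whole numbers: C 8.00, H 8.00, O 3.00

C8H8O3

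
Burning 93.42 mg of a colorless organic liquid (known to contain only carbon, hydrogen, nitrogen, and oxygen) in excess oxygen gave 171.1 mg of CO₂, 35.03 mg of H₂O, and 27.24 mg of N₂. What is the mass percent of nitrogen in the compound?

mol C = 0.1711 g CO₂ ÷ 44.009 g/mol = 0.0038878 mol
mol H = 2 × 0.03503 g H₂O ÷ 18.015 g/mol = 0.0038890 mol
mol N = 2 × 0.02724 g N₂ ÷ 28.014 g/mol = 0.0019447 mol
mass O = 0.09342 − (0.046697 + 0.0039201 + 0.027240) = 0.015563 g → mol O = 0.015563 ÷ 15.999 = 0.00097275 mol
mass % N = 0.027240 g ÷ 0.09342 g × 100%

29.16%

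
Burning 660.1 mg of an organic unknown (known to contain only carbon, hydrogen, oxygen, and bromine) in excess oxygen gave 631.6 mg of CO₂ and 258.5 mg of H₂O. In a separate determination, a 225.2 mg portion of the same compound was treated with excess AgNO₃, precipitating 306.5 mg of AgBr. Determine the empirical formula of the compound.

mol C = 0.6316 g CO₂ ÷ 44.009 g/mol = 0.014352 mol
mol H = 2 × 0.2585 g H₂O ÷ 18.015 g/mol = 0.028698 mol
From the AgBr data: mol Br per gram of compound = (0.3065 ÷ 187.772) ÷ 0.2252 = 0.0072482 mol/g, so in the 0.6601 g combustion sample mol Br = 0.0047845 mol
mass O = 0.6601 − (0.17238 + 0.028928 + 0.38230) = 0.076490 g → mol O = 0.076490 ÷ 15.999 = 0.0047809 mol
Divide by the smallest (0.0047809 mol): C 3.002, H 6.003, Br 1.001, O 1.000

C3H6BrO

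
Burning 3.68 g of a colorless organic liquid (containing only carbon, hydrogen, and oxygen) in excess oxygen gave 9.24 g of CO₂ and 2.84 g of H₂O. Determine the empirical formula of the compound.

mol C = 9.24 g CO₂ ÷ 44.009 g/mol = 0.2100 mol
mol H = 2 × 2.84 g H₂O ÷ 18.015 g/mol = 0.3153 mol
mass O = 3.68 − (2.522 + 0.3178) = 0.8404 g → mol O = 0.8404 ÷ 15.999 = 0.05253 mol
Divide by the smallest (0.05253 mol): C 3.997, H 6.002, O 1.000

C4H6O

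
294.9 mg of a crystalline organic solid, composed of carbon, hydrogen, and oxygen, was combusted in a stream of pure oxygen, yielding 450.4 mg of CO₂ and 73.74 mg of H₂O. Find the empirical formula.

C5H4O5

mol C = 0.4504 g CO₂ ÷ 44.009 g/mol = 0.010234 mol
mol H = 2 × 0.07374 g H₂O ÷ 18.015 g/mol = 0.0081865 mol
mass O = 0.2949 − (0.12292 + 0.0082520) = 0.16372 g → mol O = 0.16372 ÷ 15.999 = 0.010233 mol
Divide by the smallest (0.0081865 mol): C 1.250, H 1.000, O 1.250
Multiplying each by 4 gives whole numbers: C 5.00, H 4.00, O 5.00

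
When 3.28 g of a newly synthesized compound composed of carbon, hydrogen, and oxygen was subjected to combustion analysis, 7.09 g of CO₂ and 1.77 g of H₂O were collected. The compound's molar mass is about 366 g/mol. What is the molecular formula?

mol C = 7.09 g CO₂ ÷ 44.009 g/mol = 0.1611 mol
mol H = 2 × 1.77 g H₂O ÷ 18.015 g/mol = 0.1965 mol
mass O = 3.28 − (1.935 + 0.1981) = 1.147 g → mol O = 1.147 ÷ 15.999 = 0.07169 mol
Divide by the smallest (0.07169 mol): C 2.247, H 2.741, O 1.000
Multiplying each by 4 gives whole numbers: C 8.99, H 10.96, O 4.00
Empirical formula: C9H11O4
Empirical-formula mass = 183.18 g/mol; 366 ÷ 183.18 ≈ 2, so the molecular formula is C18H22O8.

C18H22O8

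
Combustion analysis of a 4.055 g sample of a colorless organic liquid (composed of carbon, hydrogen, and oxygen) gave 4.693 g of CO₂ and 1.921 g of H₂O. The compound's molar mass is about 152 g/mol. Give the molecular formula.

C4H8O6

mol C = 4.693 g CO₂ ÷ 44.009 g/mol = 0.10664 mol
mol H = 2 × 1.921 g H₂O ÷ 18.015 g/mol = 0.21327 mol
mass O = 4.055 − (1.2808 + 0.21497) = 2.5592 g → mol O = 2.5592 ÷ 15.999 = 0.15996 mol
Divide by the smallest (0.10664 mol): C 1.000, H 2.000, O 1.500
Multiplying each by 2 gives whole numbers: C 2.00, H 4.00, O 3.00
Empirical formula: C2H4O3
Empirical-formula mass = 76.05 g/mol; 152 ÷ 76.05 ≈ 2, so the molecular formula is C4H8O6.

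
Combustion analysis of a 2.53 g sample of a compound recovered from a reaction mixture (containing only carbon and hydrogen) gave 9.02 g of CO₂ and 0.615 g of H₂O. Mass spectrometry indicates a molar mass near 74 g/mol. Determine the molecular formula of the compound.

C6H2

mol C = 9.02 g CO₂ ÷ 44.009 g/mol = 0.2050 mol
mol H = 2 × 0.615 g H₂O ÷ 18.015 g/mol = 0.06828 mol
Divide by the smallest (0.06828 mol): C 3.002, H 1.000
Empirical formula: C3H
Empirical-formula mass = 37.04 g/mol; 74 ÷ 37.04 ≈ 2, so the molecular formula is C6H2.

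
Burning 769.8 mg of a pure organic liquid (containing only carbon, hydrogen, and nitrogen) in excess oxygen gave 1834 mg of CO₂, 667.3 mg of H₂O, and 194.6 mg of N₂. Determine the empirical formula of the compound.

mol C = 1.834 g CO₂ ÷ 44.009 g/mol = 0.041673 mol
mol H = 2 × 0.6673 g H₂O ÷ 18.015 g/mol = 0.074083 mol
mol N = 2 × 0.1946 g N₂ ÷ 28.014 g/mol = 0.013893 mol
Divide by the smallest (0.013893 mol): C 3.000, H 5.332, N 1.000
Multiplying each by 3 gives whole numbers: C 9.00, H 16.00, N 3.00

C9H16N3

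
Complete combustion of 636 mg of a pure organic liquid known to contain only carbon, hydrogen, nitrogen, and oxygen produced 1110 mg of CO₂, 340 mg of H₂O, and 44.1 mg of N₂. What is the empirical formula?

mol C = 1.11 g CO₂ ÷ 44.009 g/mol = 0.02522 mol
mol H = 2 × 0.340 g H₂O ÷ 18.015 g/mol = 0.03775 mol
mol N = 2 × 0.0441 g N₂ ÷ 28.014 g/mol = 0.003148 mol
mass O = 0.636 − (0.3029 + 0.03805 + 0.04410) = 0.2509 g → mol O = 0.2509 ÷ 15.999 = 0.01568 mol
Divide by the smallest (0.003148 mol): C 8.011, H 11.989, N 1.000, O 4.981

C8H12NO5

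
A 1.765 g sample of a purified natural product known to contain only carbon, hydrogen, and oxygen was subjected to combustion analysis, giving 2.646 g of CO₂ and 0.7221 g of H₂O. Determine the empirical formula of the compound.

mol C = 2.646 g CO₂ ÷ 44.009 g/mol = 0.060124 mol
mol H = 2 × 0.7221 g H₂O ÷ 18.015 g/mol = 0.080167 mol
mass O = 1.765 − (0.72215 + 0.080808) = 0.96204 g → mol O = 0.96204 ÷ 15.999 = 0.060131 mol
Divide by the smallest (0.060124 mol): C 1.000, H 1.333, O 1.000
Multiplying each by 3 gives whole numbers: C 3.00, H 4.00, O 3.00

C3H4O3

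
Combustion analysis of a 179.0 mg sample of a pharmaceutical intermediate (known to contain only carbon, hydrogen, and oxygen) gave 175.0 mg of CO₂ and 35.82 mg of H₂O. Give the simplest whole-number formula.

CHO2

mol C = 0.1750 g CO₂ ÷ 44.009 g/mol = 0.0039765 mol
mol H = 2 × 0.03582 g H₂O ÷ 18.015 g/mol = 0.0039767 mol
mass O = 0.1790 − (0.047761 + 0.0040085) = 0.12723 g → mol O = 0.12723 ÷ 15.999 = 0.0079524 mol
Divide by the smallest (0.0039765 mol): C 1.000, H 1.000, O 2.000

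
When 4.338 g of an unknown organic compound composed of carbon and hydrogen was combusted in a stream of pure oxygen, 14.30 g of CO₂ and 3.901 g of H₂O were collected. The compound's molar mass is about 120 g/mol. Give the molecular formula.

C9H12

mol C = 14.30 g CO₂ ÷ 44.009 g/mol = 0.32493 mol
mol H = 2 × 3.901 g H₂O ÷ 18.015 g/mol = 0.43308 mol
Divide by the smallest (0.32493 mol): C 1.000, H 1.333
Multiplying each by 3 gives whole numbers: C 3.00, H 4.00
Empirical formula: C3H4
Empirical-formula mass = 40.06 g/mol; 120 ÷ 40.06 ≈ 3, so the molecular formula is C9H12.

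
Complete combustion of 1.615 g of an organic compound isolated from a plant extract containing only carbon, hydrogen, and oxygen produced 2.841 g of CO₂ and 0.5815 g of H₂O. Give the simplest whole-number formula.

mol C = 2.841 g CO₂ ÷ 44.009 g/mol = 0.064555 mol
mol H = 2 × 0.5815 g H₂O ÷ 18.015 g/mol = 0.064557 mol
mass O = 1.615 − (0.77537 + 0.065074) = 0.77456 g → mol O = 0.77456 ÷ 15.999 = 0.048413 mol
Divide by the smallest (0.048413 mol): C 1.333, H 1.333, O 1.000
Multiplying each by 3 gives whole numbers: C 4.00, H 4.00, O 3.00

C4H4O3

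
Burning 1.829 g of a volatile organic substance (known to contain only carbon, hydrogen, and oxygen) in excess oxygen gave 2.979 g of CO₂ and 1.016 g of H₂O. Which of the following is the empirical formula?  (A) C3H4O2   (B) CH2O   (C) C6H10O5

mol C = 2.979 g CO₂ ÷ 44.009 g/mol = 0.067691 mol
mol H = 2 × 1.016 g H₂O ÷ 18.015 g/mol = 0.11279 mol
mass O = 1.829 − (0.81303 + 0.11370) = 0.90227 g → mol O = 0.90227 ÷ 15.999 = 0.056395 mol
Divide by the smallest (0.056395 mol): C 1.200, H 2.000, O 1.000
Multiplying each by 5 gives whole numbers: C 6.00, H 10.00, O 5.00

(C) C6H10O5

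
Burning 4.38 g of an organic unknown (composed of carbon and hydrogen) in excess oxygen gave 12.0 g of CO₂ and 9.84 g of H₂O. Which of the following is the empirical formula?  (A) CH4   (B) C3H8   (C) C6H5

(A) CH4

mol C = 12.0 g CO₂ ÷ 44.009 g/mol = 0.2727 mol
mol H = 2 × 9.84 g H₂O ÷ 18.015 g/mol = 1.092 mol
Divide by the smallest (0.2727 mol): C 1.000, H 4.006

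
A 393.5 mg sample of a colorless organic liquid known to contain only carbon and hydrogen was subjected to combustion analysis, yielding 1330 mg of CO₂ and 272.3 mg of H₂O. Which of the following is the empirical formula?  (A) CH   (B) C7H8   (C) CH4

(A) CH

mol C = 1.330 g CO₂ ÷ 44.009 g/mol = 0.030221 mol
mol H = 2 × 0.2723 g H₂O ÷ 18.015 g/mol = 0.030230 mol
Divide by the smallest (0.030221 mol): C 1.000, H 1.000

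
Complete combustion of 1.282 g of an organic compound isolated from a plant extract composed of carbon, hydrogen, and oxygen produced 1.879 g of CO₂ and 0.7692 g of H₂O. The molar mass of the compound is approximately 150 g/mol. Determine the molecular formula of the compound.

C5H10O5

mol C = 1.879 g CO₂ ÷ 44.009 g/mol = 0.042696 mol
mol H = 2 × 0.7692 g H₂O ÷ 18.015 g/mol = 0.085396 mol
mass O = 1.282 − (0.51282 + 0.086079) = 0.68310 g → mol O = 0.68310 ÷ 15.999 = 0.042697 mol
Divide by the smallest (0.042696 mol): C 1.000, H 2.000, O 1.000
Empirical formula: CH2O
Empirical-formula mass = 30.03 g/mol; 150 ÷ 30.03 ≈ 5, so the molecular formula is C5H10O5.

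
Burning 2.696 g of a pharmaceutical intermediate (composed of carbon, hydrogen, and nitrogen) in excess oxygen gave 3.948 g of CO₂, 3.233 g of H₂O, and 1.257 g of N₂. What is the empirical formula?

CH4N

mol C = 3.948 g CO₂ ÷ 44.009 g/mol = 0.089709 mol
mol H = 2 × 3.233 g H₂O ÷ 18.015 g/mol = 0.35892 mol
mol N = 2 × 1.257 g N₂ ÷ 28.014 g/mol = 0.089741 mol
Divide by the smallest (0.089709 mol): C 1.000, H 4.001, N 1.000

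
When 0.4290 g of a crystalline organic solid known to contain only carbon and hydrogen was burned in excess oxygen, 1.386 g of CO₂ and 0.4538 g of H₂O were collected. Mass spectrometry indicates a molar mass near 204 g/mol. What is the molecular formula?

C15H24

mol C = 1.386 g CO₂ ÷ 44.009 g/mol = 0.031494 mol
mol H = 2 × 0.4538 g H₂O ÷ 18.015 g/mol = 0.050380 mol
Divide by the smallest (0.031494 mol): C 1.000, H 1.600
Multiplying each by 5 gives whole numbers: C 5.00, H 8.00
Empirical formula: C5H8
Empirical-formula mass = 68.12 g/mol; 204 ÷ 68.12 ≈ 3, so the molecular formula is C15H24.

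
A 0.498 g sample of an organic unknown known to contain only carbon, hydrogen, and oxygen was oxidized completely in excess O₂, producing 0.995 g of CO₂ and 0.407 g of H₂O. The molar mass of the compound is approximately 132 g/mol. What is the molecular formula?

C6H12O3

mol C = 0.995 g CO₂ ÷ 44.009 g/mol = 0.02261 mol
mol H = 2 × 0.407 g H₂O ÷ 18.015 g/mol = 0.04518 mol
mass O = 0.498 − (0.2716 + 0.04555) = 0.1809 g → mol O = 0.1809 ÷ 15.999 = 0.01131 mol
Divide by the smallest (0.01131 mol): C 2.000, H 3.996, O 1.000
Empirical formula: C2H4O
Empirical-formula mass = 44.05 g/mol; 132 ÷ 44.05 ≈ 3, so the molecular formula is C6H12O3.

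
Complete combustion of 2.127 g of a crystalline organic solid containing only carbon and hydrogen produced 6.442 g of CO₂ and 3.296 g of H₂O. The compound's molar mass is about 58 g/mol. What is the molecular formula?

mol C = 6.442 g CO₂ ÷ 44.009 g/mol = 0.14638 mol
mol H = 2 × 3.296 g H₂O ÷ 18.015 g/mol = 0.36592 mol
Divide by the smallest (0.14638 mol): C 1.000, H 2.500
Multiplying each by 2 gives whole numbers: C 2.00, H 5.00
Empirical formula: C2H5
Empirical-formula mass = 29.06 g/mol; 58 ÷ 29.06 ≈ 2, so the molecular formula is C4H10.

C4H10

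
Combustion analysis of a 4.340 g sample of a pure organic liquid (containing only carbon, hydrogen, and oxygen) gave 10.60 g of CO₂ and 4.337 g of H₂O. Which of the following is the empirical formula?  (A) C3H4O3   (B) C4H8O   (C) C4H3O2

(B) C4H8O

mol C = 10.60 g CO₂ ÷ 44.009 g/mol = 0.24086 mol
mol H = 2 × 4.337 g H₂O ÷ 18.015 g/mol = 0.48149 mol
mass O = 4.340 − (2.8930 + 0.48534) = 0.96169 g → mol O = 0.96169 ÷ 15.999 = 0.060110 mol
Divide by the smallest (0.060110 mol): C 4.007, H 8.010, O 1.000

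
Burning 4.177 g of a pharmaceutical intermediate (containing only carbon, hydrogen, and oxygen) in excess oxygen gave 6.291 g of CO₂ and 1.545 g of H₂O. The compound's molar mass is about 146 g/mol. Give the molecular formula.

C5H6O5

mol C = 6.291 g CO₂ ÷ 44.009 g/mol = 0.14295 mol
mol H = 2 × 1.545 g H₂O ÷ 18.015 g/mol = 0.17152 mol
mass O = 4.177 − (1.7169 + 0.17290) = 2.2872 g → mol O = 2.2872 ÷ 15.999 = 0.14296 mol
Divide by the smallest (0.14295 mol): C 1.000, H 1.200, O 1.000
Multiplying each by 5 gives whole numbers: C 5.00, H 6.00, O 5.00
Empirical formula: C5H6O5
Empirical-formula mass = 146.10 g/mol; 146 ÷ 146.10 ≈ 1, so the molecular formula is C5H6O5.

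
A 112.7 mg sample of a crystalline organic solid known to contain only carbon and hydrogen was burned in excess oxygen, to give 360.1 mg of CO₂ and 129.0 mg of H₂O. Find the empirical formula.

mol C = 0.3601 g CO₂ ÷ 44.009 g/mol = 0.0081824 mol
mol H = 2 × 0.1290 g H₂O ÷ 18.015 g/mol = 0.014321 mol
Divide by the smallest (0.0081824 mol): C 1.000, H 1.750
Multiplying each by 4 gives whole numbers: C 4.00, H 7.00

C4H7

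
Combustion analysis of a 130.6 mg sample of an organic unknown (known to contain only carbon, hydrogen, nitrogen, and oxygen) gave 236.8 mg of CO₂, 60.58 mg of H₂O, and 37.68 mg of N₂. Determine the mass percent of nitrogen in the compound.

mol C = 0.2368 g CO₂ ÷ 44.009 g/mol = 0.0053807 mol
mol H = 2 × 0.06058 g H₂O ÷ 18.015 g/mol = 0.0067255 mol
mol N = 2 × 0.03768 g N₂ ÷ 28.014 g/mol = 0.0026901 mol
mass O = 0.1306 − (0.064628 + 0.0067793 + 0.037680) = 0.021513 g → mol O = 0.021513 ÷ 15.999 = 0.0013446 mol
mass % N = 0.037680 g ÷ 0.1306 g × 100%

28.85%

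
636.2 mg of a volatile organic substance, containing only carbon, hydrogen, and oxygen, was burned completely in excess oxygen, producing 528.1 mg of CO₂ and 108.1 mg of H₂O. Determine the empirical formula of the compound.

mol C = 0.5281 g CO₂ ÷ 44.009 g/mol = 0.012000 mol
mol H = 2 × 0.1081 g H₂O ÷ 18.015 g/mol = 0.012001 mol
mass O = 0.6362 − (0.14413 + 0.012097) = 0.47997 g → mol O = 0.47997 ÷ 15.999 = 0.030000 mol
Divide by the smallest (0.012000 mol): C 1.000, H 1.000, O 2.500
Multiplying each by 2 gives whole numbers: C 2.00, H 2.00, O 5.00

C2H2O5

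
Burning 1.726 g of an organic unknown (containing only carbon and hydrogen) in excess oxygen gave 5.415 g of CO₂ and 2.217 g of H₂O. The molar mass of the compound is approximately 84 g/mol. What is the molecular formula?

mol C = 5.415 g CO₂ ÷ 44.009 g/mol = 0.12304 mol
mol H = 2 × 2.217 g H₂O ÷ 18.015 g/mol = 0.24613 mol
Divide by the smallest (0.12304 mol): C 1.000, H 2.000
Empirical formula: CH2
Empirical-formula mass = 14.03 g/mol; 84 ÷ 14.03 ≈ 6, so the molecular formula is C6H12.

C6H12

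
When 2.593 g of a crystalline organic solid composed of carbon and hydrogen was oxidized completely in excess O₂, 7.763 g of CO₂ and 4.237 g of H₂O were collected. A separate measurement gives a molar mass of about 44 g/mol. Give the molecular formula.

mol C = 7.763 g CO₂ ÷ 44.009 g/mol = 0.17640 mol
mol H = 2 × 4.237 g H₂O ÷ 18.015 g/mol = 0.47039 mol
Divide by the smallest (0.17640 mol): C 1.000, H 2.667
Multiplying each by 3 gives whole numbers: C 3.00, H 8.00
Empirical formula: C3H8
Empirical-formula mass = 44.10 g/mol; 44 ÷ 44.10 ≈ 1, so the molecular formula is C3H8.

C3H8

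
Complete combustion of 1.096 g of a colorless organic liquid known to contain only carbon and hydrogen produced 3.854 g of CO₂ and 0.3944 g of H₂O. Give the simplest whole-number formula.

C2H

mol C = 3.854 g CO₂ ÷ 44.009 g/mol = 0.087573 mol
mol H = 2 × 0.3944 g H₂O ÷ 18.015 g/mol = 0.043786 mol
Divide by the smallest (0.043786 mol): C 2.000, H 1.000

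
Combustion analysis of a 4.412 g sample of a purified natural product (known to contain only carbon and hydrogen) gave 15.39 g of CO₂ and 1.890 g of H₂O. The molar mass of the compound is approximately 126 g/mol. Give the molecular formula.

C10H6

mol C = 15.39 g CO₂ ÷ 44.009 g/mol = 0.34970 mol
mol H = 2 × 1.890 g H₂O ÷ 18.015 g/mol = 0.20983 mol
Divide by the smallest (0.20983 mol): C 1.667, H 1.000
Multiplying each by 3 gives whole numbers: C 5.00, H 3.00
Empirical formula: C5H3
Empirical-formula mass = 63.08 g/mol; 126 ÷ 63.08 ≈ 2, so the molecular formula is C10H6.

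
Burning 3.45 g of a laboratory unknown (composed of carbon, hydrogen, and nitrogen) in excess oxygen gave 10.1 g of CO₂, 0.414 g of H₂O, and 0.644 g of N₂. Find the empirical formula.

C5HN

mol C = 10.1 g CO₂ ÷ 44.009 g/mol = 0.2295 mol
mol H = 2 × 0.414 g H₂O ÷ 18.015 g/mol = 0.04596 mol
mol N = 2 × 0.644 g N₂ ÷ 28.014 g/mol = 0.04598 mol
Divide by the smallest (0.04596 mol): C 4.993, H 1.000, N 1.000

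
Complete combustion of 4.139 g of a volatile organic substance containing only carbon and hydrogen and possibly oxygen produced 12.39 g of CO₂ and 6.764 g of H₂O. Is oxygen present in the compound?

no

mol C = 12.39 g CO₂ ÷ 44.009 g/mol = 0.28153 mol
mol H = 2 × 6.764 g H₂O ÷ 18.015 g/mol = 0.75093 mol
C and H together account for 4.1384 g — essentially the entire 4.139 g sample — so the compound contains no oxygen.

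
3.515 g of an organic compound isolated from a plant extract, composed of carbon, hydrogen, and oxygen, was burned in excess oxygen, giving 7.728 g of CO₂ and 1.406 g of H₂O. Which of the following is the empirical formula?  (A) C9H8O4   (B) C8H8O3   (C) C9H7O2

(A) C9H8O4

mol C = 7.728 g CO₂ ÷ 44.009 g/mol = 0.17560 mol
mol H = 2 × 1.406 g H₂O ÷ 18.015 g/mol = 0.15609 mol
mass O = 3.515 − (2.1091 + 0.15734) = 1.2485 g → mol O = 1.2485 ÷ 15.999 = 0.078038 mol
Divide by the smallest (0.078038 mol): C 2.250, H 2.000, O 1.000
Multiplying each by 4 gives whole numbers: C 9.00, H 8.00, O 4.00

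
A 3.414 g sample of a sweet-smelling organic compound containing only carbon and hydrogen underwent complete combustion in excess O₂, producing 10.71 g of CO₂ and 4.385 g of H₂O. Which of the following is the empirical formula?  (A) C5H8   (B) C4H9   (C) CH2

mol C = 10.71 g CO₂ ÷ 44.009 g/mol = 0.24336 mol
mol H = 2 × 4.385 g H₂O ÷ 18.015 g/mol = 0.48682 mol
Divide by the smallest (0.24336 mol): C 1.000, H 2.000

(C) CH2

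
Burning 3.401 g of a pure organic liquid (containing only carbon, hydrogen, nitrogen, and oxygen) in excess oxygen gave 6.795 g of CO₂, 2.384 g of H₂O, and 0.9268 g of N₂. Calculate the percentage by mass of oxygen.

mol C = 6.795 g CO₂ ÷ 44.009 g/mol = 0.15440 mol
mol H = 2 × 2.384 g H₂O ÷ 18.015 g/mol = 0.26467 mol
mol N = 2 × 0.9268 g N₂ ÷ 28.014 g/mol = 0.066167 mol
mass O = 3.401 − (1.8545 + 0.26679 + 0.92680) = 0.35291 g → mol O = 0.35291 ÷ 15.999 = 0.022058 mol
mass % O = 0.35291 g ÷ 3.401 g × 100%

10.38%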